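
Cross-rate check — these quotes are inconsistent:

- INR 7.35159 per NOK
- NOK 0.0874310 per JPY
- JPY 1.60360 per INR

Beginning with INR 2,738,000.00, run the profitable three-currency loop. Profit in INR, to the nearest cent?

Profit: INR 84,124.80

Profitable loop is INR → JPY → NOK → INR:
INR 2,738,000.00 × 1.60360 = JPY 4,390,657
JPY 4,390,657 × 0.0874310 = NOK 383,879.51
NOK 383,879.51 × 7.35159 = INR 2,822,124.80
Profit = INR 2,822,124.80 − INR 2,738,000.00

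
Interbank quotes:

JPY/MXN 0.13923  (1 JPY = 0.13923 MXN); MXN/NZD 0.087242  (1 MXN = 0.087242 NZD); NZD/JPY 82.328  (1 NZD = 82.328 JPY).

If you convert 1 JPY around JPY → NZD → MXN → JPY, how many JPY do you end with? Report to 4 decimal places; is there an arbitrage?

1.0000 (no arbitrage)

Around JPY → NZD → MXN → JPY: 1 ÷ 82.328 ÷ 0.087242 ÷ 0.13923 = 0.999986
Product ≈ 1 (deviation 0.001%, within rounding noise).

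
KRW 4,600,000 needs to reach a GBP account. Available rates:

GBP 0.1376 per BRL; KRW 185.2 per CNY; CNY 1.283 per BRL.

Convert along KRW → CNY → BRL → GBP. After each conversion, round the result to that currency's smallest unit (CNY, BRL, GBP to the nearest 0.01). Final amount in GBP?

KRW 4,600,000 ÷ 185.2 = CNY 24,838.01
CNY 24,838.01 ÷ 1.283 = BRL 19,359.32
BRL 19,359.32 × 0.1376 = GBP 2,663.84

GBP 2,663.84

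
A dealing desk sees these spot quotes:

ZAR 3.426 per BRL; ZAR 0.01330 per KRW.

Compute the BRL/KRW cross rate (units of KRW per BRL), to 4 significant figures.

1 BRL × 3.426 = 3.426 ZAR
3.426 ZAR ÷ 0.01330 = 257.594 KRW

BRL/KRW = 257.6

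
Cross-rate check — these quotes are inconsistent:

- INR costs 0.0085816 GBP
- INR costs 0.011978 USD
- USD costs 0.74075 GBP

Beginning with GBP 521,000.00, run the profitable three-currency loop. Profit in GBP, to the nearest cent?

Profit: GBP 17,673.27

Profitable loop is GBP → INR → USD → GBP:
GBP 521,000.00 ÷ 0.0085816 = INR 60,711,289.27
INR 60,711,289.27 × 0.011978 = USD 727,199.82
USD 727,199.82 × 0.74075 = GBP 538,673.27
Profit = GBP 538,673.27 − GBP 521,000.00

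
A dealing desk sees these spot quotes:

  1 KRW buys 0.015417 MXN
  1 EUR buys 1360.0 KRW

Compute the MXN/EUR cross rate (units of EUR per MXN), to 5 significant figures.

MXN/EUR = 0.047694

1 MXN ÷ 0.015417 = 64.8635 KRW
64.8635 KRW ÷ 1360.0 = 0.0476937 EUR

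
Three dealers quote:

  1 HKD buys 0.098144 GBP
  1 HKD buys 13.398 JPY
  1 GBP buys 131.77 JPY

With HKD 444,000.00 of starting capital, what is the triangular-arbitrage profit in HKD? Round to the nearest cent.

Profit: HKD 15,983.91

Profitable loop is HKD → JPY → GBP → HKD:
HKD 444,000.00 × 13.398 = JPY 5,948,712
JPY 5,948,712 ÷ 131.77 = GBP 45,144.66
GBP 45,144.66 ÷ 0.098144 = HKD 459,983.91
Profit = HKD 459,983.91 − HKD 444,000.00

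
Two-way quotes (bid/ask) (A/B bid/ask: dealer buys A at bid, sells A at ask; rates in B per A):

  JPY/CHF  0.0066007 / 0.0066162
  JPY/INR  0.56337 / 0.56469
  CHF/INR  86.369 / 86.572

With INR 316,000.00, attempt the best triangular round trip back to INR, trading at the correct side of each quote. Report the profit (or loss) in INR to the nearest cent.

Best loop INR → JPY → CHF → INR:
INR 316,000.00 ÷ 0.56469 (buy JPY at ask) = JPY 559,599
JPY 559,599 × 0.0066007 (sell JPY at bid) = CHF 3,693.75
CHF 3,693.75 × 86.369 (sell CHF at bid) = INR 319,025.11

Net profit: INR 3,025.11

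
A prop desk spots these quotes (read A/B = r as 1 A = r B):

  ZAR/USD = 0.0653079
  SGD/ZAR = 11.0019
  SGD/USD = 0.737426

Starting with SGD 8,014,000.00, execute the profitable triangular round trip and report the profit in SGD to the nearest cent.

Profit: SGD 210,970.93

Profitable loop is SGD → USD → ZAR → SGD:
SGD 8,014,000.00 × 0.737426 = USD 5,909,731.96
USD 5,909,731.96 ÷ 0.0653079 = ZAR 90,490,307.67
ZAR 90,490,307.67 ÷ 11.0019 = SGD 8,224,970.93
Profit = SGD 8,224,970.93 − SGD 8,014,000.00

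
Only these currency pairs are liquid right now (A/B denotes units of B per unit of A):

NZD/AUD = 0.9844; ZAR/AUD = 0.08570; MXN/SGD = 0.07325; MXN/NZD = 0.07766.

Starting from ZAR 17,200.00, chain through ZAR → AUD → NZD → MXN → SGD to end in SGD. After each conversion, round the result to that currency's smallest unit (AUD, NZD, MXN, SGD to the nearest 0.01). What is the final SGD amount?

SGD 1,412.37

ZAR 17,200.00 × 0.08570 = AUD 1,474.04
AUD 1,474.04 ÷ 0.9844 = NZD 1,497.40
NZD 1,497.40 ÷ 0.07766 = MXN 19,281.48
MXN 19,281.48 × 0.07325 = SGD 1,412.37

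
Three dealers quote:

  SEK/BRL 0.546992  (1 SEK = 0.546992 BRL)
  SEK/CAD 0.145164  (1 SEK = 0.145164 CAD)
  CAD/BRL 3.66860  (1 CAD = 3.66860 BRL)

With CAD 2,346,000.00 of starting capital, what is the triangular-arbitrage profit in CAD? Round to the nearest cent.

Profitable loop is CAD → SEK → BRL → CAD:
CAD 2,346,000.00 ÷ 0.145164 = SEK 16,161,031.66
SEK 16,161,031.66 × 0.546992 = BRL 8,839,955.03
BRL 8,839,955.03 ÷ 3.66860 = CAD 2,409,626.30
Profit = CAD 2,409,626.30 − CAD 2,346,000.00

Profit: CAD 63,626.30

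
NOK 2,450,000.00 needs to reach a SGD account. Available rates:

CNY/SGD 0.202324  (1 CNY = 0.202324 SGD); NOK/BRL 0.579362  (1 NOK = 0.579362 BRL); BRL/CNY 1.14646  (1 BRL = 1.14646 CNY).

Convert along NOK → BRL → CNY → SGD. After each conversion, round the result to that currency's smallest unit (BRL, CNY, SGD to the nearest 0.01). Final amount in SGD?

NOK 2,450,000.00 × 0.579362 = BRL 1,419,436.90
BRL 1,419,436.90 × 1.14646 = CNY 1,627,327.63
CNY 1,627,327.63 × 0.202324 = SGD 329,247.44

SGD 329,247.44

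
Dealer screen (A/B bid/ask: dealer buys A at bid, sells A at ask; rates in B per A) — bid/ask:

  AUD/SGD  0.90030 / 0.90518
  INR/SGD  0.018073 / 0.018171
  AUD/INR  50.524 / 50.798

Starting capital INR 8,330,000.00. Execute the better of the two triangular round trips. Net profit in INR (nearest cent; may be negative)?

Net profit: INR 73,070.88

Best loop INR → SGD → AUD → INR:
INR 8,330,000.00 × 0.018073 (sell INR at bid) = SGD 150,548.09
SGD 150,548.09 ÷ 0.90518 (buy AUD at ask) = AUD 166,318.40
AUD 166,318.40 × 50.524 (sell AUD at bid) = INR 8,403,070.88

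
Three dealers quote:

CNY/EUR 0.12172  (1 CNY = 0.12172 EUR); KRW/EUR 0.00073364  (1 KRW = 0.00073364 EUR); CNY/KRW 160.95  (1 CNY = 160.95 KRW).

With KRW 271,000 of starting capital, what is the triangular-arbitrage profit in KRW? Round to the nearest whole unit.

Profit: KRW 8,356

Profitable loop is KRW → CNY → EUR → KRW:
KRW 271,000 ÷ 160.95 = CNY 1,683.75
CNY 1,683.75 × 0.12172 = EUR 204.95
EUR 204.95 ÷ 0.00073364 = KRW 279,356
Profit = KRW 279,356 − KRW 271,000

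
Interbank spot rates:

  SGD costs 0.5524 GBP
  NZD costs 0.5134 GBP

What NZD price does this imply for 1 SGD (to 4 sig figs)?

SGD/NZD = 1.076

1 SGD × 0.5524 = 0.5524 GBP
0.5524 GBP ÷ 0.5134 = 1.07596 NZD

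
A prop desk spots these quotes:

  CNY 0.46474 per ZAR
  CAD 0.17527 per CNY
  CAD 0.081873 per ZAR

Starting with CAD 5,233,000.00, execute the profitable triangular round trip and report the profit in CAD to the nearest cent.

Profitable loop is CAD → CNY → ZAR → CAD:
CAD 5,233,000.00 ÷ 0.17527 = CNY 29,856,792.38
CNY 29,856,792.38 ÷ 0.46474 = ZAR 64,244,077.07
ZAR 64,244,077.07 × 0.081873 = CAD 5,259,855.32
Profit = CAD 5,259,855.32 − CAD 5,233,000.00

Profit: CAD 26,855.32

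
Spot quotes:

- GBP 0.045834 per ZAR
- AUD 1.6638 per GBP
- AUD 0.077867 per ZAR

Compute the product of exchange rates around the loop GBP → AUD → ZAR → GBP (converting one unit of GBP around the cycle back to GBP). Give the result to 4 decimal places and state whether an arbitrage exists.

Around GBP → AUD → ZAR → GBP: 1 × 1.6638 ÷ 0.077867 × 0.045834 = 0.979344
Product < 1; profitable direction is GBP → ZAR → AUD → GBP.

0.9793 (arbitrage exists)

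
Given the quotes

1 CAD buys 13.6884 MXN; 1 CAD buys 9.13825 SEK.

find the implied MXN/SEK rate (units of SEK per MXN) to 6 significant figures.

1 MXN ÷ 13.6884 = 0.0730546 CAD
0.0730546 CAD × 9.13825 = 0.667591 SEK

MXN/SEK = 0.667591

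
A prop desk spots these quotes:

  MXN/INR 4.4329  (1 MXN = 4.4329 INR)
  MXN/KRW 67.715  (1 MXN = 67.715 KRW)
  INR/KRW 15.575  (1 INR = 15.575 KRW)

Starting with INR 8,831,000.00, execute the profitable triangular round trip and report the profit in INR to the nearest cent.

Profit: INR 173,114.14

Profitable loop is INR → KRW → MXN → INR:
INR 8,831,000.00 × 15.575 = KRW 137,542,825
KRW 137,542,825 ÷ 67.715 = MXN 2,031,201.73
MXN 2,031,201.73 × 4.4329 = INR 9,004,114.14
Profit = INR 9,004,114.14 − INR 8,831,000.00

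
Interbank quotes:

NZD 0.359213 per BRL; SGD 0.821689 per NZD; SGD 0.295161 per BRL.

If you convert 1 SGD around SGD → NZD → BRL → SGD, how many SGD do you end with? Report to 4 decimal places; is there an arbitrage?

1.0000 (no arbitrage)

Around SGD → NZD → BRL → SGD: 1 ÷ 0.821689 ÷ 0.359213 × 0.295161 = 0.999999
Product ≈ 1 (deviation 0.000%, within rounding noise).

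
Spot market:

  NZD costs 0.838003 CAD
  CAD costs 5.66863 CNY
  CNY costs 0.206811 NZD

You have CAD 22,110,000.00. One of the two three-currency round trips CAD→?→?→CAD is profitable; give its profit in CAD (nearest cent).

Profitable loop is CAD → NZD → CNY → CAD:
CAD 22,110,000.00 ÷ 0.838003 = NZD 26,384,153.76
NZD 26,384,153.76 ÷ 0.206811 = CNY 127,576,162.56
CNY 127,576,162.56 ÷ 5.66863 = CAD 22,505,642.91
Profit = CAD 22,505,642.91 − CAD 22,110,000.00

Profit: CAD 395,642.91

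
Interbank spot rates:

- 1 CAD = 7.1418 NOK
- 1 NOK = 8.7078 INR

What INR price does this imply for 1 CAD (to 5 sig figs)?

CAD/INR = 62.189

1 CAD × 7.1418 = 7.1418 NOK
7.1418 NOK × 8.7078 = 62.1894 INR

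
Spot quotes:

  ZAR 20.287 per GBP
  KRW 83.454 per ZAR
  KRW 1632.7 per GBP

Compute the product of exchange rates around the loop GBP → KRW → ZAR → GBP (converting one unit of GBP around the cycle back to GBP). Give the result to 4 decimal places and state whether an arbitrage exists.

0.9644 (arbitrage exists)

Around GBP → KRW → ZAR → GBP: 1 × 1632.7 ÷ 83.454 ÷ 20.287 = 0.964365
Product < 1; profitable direction is GBP → ZAR → KRW → GBP.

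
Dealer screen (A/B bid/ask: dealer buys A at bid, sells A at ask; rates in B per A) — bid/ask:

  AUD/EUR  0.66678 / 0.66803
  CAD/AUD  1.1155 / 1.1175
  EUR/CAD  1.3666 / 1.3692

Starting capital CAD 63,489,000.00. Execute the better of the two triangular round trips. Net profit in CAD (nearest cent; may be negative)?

Best loop CAD → AUD → EUR → CAD:
CAD 63,489,000.00 × 1.1155 (sell CAD at bid) = AUD 70,821,979.50
AUD 70,821,979.50 × 0.66678 (sell AUD at bid) = EUR 47,222,679.49
EUR 47,222,679.49 × 1.3666 (sell EUR at bid) = CAD 64,534,513.79

Net profit: CAD 1,045,513.79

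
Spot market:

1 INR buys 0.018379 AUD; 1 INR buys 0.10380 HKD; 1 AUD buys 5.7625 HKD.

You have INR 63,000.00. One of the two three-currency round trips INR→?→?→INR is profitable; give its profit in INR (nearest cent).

Profitable loop is INR → AUD → HKD → INR:
INR 63,000.00 × 0.018379 = AUD 1,157.88
AUD 1,157.88 × 5.7625 = HKD 6,672.27
HKD 6,672.27 ÷ 0.10380 = INR 64,280.02
Profit = INR 64,280.02 − INR 63,000.00

Profit: INR 1,280.02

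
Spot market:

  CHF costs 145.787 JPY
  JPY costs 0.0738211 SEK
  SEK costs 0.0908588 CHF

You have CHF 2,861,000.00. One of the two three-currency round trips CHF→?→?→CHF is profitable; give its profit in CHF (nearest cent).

Profitable loop is CHF → SEK → JPY → CHF:
CHF 2,861,000.00 ÷ 0.0908588 = SEK 31,488,419.39
SEK 31,488,419.39 ÷ 0.0738211 = JPY 426,550,395
JPY 426,550,395 ÷ 145.787 = CHF 2,925,846.58
Profit = CHF 2,925,846.58 − CHF 2,861,000.00

Profit: CHF 64,846.58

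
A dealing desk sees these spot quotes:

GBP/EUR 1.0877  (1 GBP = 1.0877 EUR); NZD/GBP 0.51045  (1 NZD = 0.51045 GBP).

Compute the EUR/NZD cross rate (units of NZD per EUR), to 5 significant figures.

EUR/NZD = 1.8011

1 EUR ÷ 1.0877 = 0.919371 GBP
0.919371 GBP ÷ 0.51045 = 1.8011 NZD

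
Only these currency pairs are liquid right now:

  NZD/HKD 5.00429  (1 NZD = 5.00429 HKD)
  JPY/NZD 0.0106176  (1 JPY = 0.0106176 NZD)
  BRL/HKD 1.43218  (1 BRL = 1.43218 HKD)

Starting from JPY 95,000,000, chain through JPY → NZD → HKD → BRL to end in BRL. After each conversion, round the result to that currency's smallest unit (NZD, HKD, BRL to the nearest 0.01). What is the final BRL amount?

JPY 95,000,000 × 0.0106176 = NZD 1,008,672.00
NZD 1,008,672.00 × 5.00429 = HKD 5,047,687.20
HKD 5,047,687.20 ÷ 1.43218 = BRL 3,524,478.21

BRL 3,524,478.21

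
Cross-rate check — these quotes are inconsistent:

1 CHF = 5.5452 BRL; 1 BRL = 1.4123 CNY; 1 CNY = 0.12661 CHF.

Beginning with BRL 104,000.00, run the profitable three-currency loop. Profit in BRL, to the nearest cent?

Profit: BRL 886.88

Profitable loop is BRL → CHF → CNY → BRL:
BRL 104,000.00 ÷ 5.5452 = CHF 18,754.96
CHF 18,754.96 ÷ 0.12661 = CNY 148,131.74
CNY 148,131.74 ÷ 1.4123 = BRL 104,886.88
Profit = BRL 104,886.88 − BRL 104,000.00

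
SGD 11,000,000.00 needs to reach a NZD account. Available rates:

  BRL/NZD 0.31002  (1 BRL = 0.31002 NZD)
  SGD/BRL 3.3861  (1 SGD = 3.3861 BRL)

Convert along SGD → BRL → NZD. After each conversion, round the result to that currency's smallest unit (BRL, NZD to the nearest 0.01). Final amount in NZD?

SGD 11,000,000.00 × 3.3861 = BRL 37,247,100.00
BRL 37,247,100.00 × 0.31002 = NZD 11,547,345.94

NZD 11,547,345.94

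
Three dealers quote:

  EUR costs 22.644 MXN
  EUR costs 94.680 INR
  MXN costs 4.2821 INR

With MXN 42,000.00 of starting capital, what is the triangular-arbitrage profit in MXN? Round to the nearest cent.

Profitable loop is MXN → INR → EUR → MXN:
MXN 42,000.00 × 4.2821 = INR 179,848.20
INR 179,848.20 ÷ 94.680 = EUR 1,899.54
EUR 1,899.54 × 22.644 = MXN 43,013.12
Profit = MXN 43,013.12 − MXN 42,000.00

Profit: MXN 1,013.12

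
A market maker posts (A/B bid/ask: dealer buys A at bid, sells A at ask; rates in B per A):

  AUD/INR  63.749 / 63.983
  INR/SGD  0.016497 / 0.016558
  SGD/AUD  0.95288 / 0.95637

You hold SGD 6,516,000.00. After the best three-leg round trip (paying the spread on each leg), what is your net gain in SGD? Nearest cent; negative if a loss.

Net profit: SGD 13,766.30

Best loop SGD → AUD → INR → SGD:
SGD 6,516,000.00 × 0.95288 (sell SGD at bid) = AUD 6,208,966.08
AUD 6,208,966.08 × 63.749 (sell AUD at bid) = INR 395,815,378.63
INR 395,815,378.63 × 0.016497 (sell INR at bid) = SGD 6,529,766.30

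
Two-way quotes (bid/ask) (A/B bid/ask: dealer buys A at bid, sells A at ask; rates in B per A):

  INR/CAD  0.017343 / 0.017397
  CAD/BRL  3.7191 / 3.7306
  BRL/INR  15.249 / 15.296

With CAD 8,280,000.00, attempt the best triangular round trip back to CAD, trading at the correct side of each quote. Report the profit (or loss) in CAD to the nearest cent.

Net profit: CAD 60,640.69

Best loop CAD → INR → BRL → CAD:
CAD 8,280,000.00 ÷ 0.017397 (buy INR at ask) = INR 475,944,128.30
INR 475,944,128.30 ÷ 15.296 (buy BRL at ask) = BRL 31,115,594.16
BRL 31,115,594.16 ÷ 3.7306 (buy CAD at ask) = CAD 8,340,640.69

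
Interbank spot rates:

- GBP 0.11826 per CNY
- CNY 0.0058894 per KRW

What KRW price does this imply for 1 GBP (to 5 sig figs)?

1 GBP ÷ 0.11826 = 8.45594 CNY
8.45594 CNY ÷ 0.0058894 = 1435.79 KRW

GBP/KRW = 1435.8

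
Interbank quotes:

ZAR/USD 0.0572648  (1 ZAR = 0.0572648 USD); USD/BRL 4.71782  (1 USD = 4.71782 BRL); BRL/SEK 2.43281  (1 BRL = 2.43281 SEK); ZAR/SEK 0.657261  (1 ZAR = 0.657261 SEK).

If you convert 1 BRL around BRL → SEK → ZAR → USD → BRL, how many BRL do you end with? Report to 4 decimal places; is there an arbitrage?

Around BRL → SEK → ZAR → USD → BRL: 1 × 2.43281 ÷ 0.657261 × 0.0572648 × 4.71782 = 0.999999
Product ≈ 1 (deviation 0.000%, within rounding noise).

1.0000 (no arbitrage)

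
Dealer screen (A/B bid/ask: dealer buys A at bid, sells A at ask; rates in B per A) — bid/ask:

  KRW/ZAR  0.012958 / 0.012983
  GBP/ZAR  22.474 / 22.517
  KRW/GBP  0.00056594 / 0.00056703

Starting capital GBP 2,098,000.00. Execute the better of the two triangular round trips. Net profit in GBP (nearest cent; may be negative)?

Net profit: GBP 31,251.17

Best loop GBP → KRW → ZAR → GBP:
GBP 2,098,000.00 ÷ 0.00056703 (buy KRW at ask) = KRW 3,699,980,601
KRW 3,699,980,601 × 0.012958 (sell KRW at bid) = ZAR 47,944,348.62
ZAR 47,944,348.62 ÷ 22.517 (buy GBP at ask) = GBP 2,129,251.17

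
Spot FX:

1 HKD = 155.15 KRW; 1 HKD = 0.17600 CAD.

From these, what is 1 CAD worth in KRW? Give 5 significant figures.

1 CAD ÷ 0.17600 = 5.68182 HKD
5.68182 HKD × 155.15 = 881.534 KRW

CAD/KRW = 881.53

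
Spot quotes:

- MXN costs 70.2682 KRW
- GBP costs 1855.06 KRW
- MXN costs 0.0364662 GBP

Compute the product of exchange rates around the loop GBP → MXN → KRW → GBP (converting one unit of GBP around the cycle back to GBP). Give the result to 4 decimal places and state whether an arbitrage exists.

1.0387 (arbitrage exists)

Around GBP → MXN → KRW → GBP: 1 ÷ 0.0364662 × 70.2682 ÷ 1855.06 = 1.038748
Product > 1; profitable direction is GBP → MXN → KRW → GBP.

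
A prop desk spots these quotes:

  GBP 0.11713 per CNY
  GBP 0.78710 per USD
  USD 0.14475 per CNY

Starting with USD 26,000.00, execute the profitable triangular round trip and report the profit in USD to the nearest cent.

Profitable loop is USD → CNY → GBP → USD:
USD 26,000.00 ÷ 0.14475 = CNY 179,620.03
CNY 179,620.03 × 0.11713 = GBP 21,038.89
GBP 21,038.89 ÷ 0.78710 = USD 26,729.63
Profit = USD 26,729.63 − USD 26,000.00

Profit: USD 729.63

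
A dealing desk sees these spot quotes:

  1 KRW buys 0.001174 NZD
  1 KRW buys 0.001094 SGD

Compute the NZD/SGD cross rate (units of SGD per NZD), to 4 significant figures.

1 NZD ÷ 0.001174 = 851.789 KRW
851.789 KRW × 0.001094 = 0.931857 SGD

NZD/SGD = 0.9319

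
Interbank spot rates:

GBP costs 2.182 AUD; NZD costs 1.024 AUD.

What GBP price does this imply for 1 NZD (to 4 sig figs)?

1 NZD × 1.024 = 1.024 AUD
1.024 AUD ÷ 2.182 = 0.469294 GBP

NZD/GBP = 0.4693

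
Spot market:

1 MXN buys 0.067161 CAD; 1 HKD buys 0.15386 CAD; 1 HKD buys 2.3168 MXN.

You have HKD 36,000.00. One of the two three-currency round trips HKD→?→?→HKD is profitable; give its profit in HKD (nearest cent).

Profit: HKD 406.80

Profitable loop is HKD → MXN → CAD → HKD:
HKD 36,000.00 × 2.3168 = MXN 83,404.80
MXN 83,404.80 × 0.067161 = CAD 5,601.55
CAD 5,601.55 ÷ 0.15386 = HKD 36,406.80
Profit = HKD 36,406.80 − HKD 36,000.00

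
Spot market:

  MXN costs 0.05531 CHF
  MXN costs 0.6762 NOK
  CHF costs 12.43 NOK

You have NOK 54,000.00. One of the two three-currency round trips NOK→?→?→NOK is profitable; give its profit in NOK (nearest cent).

Profit: NOK 902.66

Profitable loop is NOK → MXN → CHF → NOK:
NOK 54,000.00 ÷ 0.6762 = MXN 79,858.03
MXN 79,858.03 × 0.05531 = CHF 4,416.95
CHF 4,416.95 × 12.43 = NOK 54,902.66
Profit = NOK 54,902.66 − NOK 54,000.00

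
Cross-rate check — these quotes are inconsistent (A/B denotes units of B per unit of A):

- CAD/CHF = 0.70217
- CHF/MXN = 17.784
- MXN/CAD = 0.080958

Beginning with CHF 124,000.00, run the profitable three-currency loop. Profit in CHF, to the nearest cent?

Profit: CHF 1,358.32

Profitable loop is CHF → MXN → CAD → CHF:
CHF 124,000.00 × 17.784 = MXN 2,205,216.00
MXN 2,205,216.00 × 0.080958 = CAD 178,529.88
CAD 178,529.88 × 0.70217 = CHF 125,358.32
Profit = CHF 125,358.32 − CHF 124,000.00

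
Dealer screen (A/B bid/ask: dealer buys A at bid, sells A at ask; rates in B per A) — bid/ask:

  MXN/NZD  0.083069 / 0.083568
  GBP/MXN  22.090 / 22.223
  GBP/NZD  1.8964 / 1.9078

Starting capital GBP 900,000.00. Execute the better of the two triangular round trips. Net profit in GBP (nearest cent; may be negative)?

Best loop GBP → NZD → MXN → GBP:
GBP 900,000.00 × 1.8964 (sell GBP at bid) = NZD 1,706,760.00
NZD 1,706,760.00 ÷ 0.083568 (buy MXN at ask) = MXN 20,423,607.12
MXN 20,423,607.12 ÷ 22.223 (buy GBP at ask) = GBP 919,030.15

Net profit: GBP 19,030.15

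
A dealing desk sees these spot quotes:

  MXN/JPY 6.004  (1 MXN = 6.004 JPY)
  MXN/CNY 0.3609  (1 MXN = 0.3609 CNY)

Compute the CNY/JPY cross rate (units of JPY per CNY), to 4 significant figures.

CNY/JPY = 16.64

1 CNY ÷ 0.3609 = 2.77085 MXN
2.77085 MXN × 6.004 = 16.6362 JPY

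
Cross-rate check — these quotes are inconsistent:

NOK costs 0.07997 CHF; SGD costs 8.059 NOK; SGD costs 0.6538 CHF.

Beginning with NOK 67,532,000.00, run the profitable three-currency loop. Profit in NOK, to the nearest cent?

Profitable loop is NOK → SGD → CHF → NOK:
NOK 67,532,000.00 ÷ 8.059 = SGD 8,379,699.71
SGD 8,379,699.71 × 0.6538 = CHF 5,478,647.67
CHF 5,478,647.67 ÷ 0.07997 = NOK 68,508,786.71
Profit = NOK 68,508,786.71 − NOK 67,532,000.00

Profit: NOK 976,786.71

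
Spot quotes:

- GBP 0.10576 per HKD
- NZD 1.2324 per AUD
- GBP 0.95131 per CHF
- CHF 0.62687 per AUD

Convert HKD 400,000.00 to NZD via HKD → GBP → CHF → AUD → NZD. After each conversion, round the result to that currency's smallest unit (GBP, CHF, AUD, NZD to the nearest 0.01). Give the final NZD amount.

NZD 87,424.60

HKD 400,000.00 × 0.10576 = GBP 42,304.00
GBP 42,304.00 ÷ 0.95131 = CHF 44,469.21
CHF 44,469.21 ÷ 0.62687 = AUD 70,938.49
AUD 70,938.49 × 1.2324 = NZD 87,424.60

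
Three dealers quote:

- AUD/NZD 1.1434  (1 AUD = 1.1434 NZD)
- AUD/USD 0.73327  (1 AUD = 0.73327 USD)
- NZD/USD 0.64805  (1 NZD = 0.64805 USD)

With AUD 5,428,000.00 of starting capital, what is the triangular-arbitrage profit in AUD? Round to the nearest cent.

Profit: AUD 57,075.69

Profitable loop is AUD → NZD → USD → AUD:
AUD 5,428,000.00 × 1.1434 = NZD 6,206,375.20
NZD 6,206,375.20 × 0.64805 = USD 4,022,041.45
USD 4,022,041.45 ÷ 0.73327 = AUD 5,485,075.69
Profit = AUD 5,485,075.69 − AUD 5,428,000.00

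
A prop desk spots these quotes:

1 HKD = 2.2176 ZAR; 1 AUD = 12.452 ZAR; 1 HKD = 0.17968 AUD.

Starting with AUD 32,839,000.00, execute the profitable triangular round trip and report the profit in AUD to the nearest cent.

Profitable loop is AUD → ZAR → HKD → AUD:
AUD 32,839,000.00 × 12.452 = ZAR 408,911,228.00
ZAR 408,911,228.00 ÷ 2.2176 = HKD 184,393,591.27
HKD 184,393,591.27 × 0.17968 = AUD 33,131,840.48
Profit = AUD 33,131,840.48 − AUD 32,839,000.00

Profit: AUD 292,840.48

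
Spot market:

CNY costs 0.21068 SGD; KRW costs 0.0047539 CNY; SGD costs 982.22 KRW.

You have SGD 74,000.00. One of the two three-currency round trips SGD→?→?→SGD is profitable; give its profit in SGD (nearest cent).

Profit: SGD 1,222.82

Profitable loop is SGD → CNY → KRW → SGD:
SGD 74,000.00 ÷ 0.21068 = CNY 351,243.59
CNY 351,243.59 ÷ 0.0047539 = KRW 73,885,356
KRW 73,885,356 ÷ 982.22 = SGD 75,222.82
Profit = SGD 75,222.82 − SGD 74,000.00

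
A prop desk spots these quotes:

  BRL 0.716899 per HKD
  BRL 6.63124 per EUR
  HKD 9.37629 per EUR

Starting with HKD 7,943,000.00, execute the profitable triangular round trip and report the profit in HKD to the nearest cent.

Profit: HKD 108,537.54

Profitable loop is HKD → BRL → EUR → HKD:
HKD 7,943,000.00 × 0.716899 = BRL 5,694,328.76
BRL 5,694,328.76 ÷ 6.63124 = EUR 858,712.51
EUR 858,712.51 × 9.37629 = HKD 8,051,537.54
Profit = HKD 8,051,537.54 − HKD 7,943,000.00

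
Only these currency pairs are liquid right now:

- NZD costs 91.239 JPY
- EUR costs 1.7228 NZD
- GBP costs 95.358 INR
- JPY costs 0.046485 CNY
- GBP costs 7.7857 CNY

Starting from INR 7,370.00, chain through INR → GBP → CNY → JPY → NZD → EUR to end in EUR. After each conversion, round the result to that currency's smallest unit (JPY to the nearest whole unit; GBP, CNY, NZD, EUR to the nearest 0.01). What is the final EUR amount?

INR 7,370.00 ÷ 95.358 = GBP 77.29
GBP 77.29 × 7.7857 = CNY 601.76
CNY 601.76 ÷ 0.046485 = JPY 12,945
JPY 12,945 ÷ 91.239 = NZD 141.88
NZD 141.88 ÷ 1.7228 = EUR 82.35

EUR 82.35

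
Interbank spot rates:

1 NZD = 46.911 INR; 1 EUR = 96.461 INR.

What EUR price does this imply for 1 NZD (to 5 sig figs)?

1 NZD × 46.911 = 46.911 INR
46.911 INR ÷ 96.461 = 0.486321 EUR

NZD/EUR = 0.48632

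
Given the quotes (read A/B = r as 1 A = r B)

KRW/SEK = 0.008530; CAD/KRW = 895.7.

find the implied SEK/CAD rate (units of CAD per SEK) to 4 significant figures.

1 SEK ÷ 0.008530 = 117.233 KRW
117.233 KRW ÷ 895.7 = 0.130885 CAD

SEK/CAD = 0.1309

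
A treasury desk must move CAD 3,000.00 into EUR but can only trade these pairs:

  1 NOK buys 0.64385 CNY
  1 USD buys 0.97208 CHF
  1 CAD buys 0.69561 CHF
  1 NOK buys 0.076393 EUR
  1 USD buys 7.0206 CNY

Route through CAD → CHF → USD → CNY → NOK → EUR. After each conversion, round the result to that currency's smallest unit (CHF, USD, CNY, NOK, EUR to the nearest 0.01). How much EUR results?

EUR 1,788.25

CAD 3,000.00 × 0.69561 = CHF 2,086.83
CHF 2,086.83 ÷ 0.97208 = USD 2,146.77
USD 2,146.77 × 7.0206 = CNY 15,071.61
CNY 15,071.61 ÷ 0.64385 = NOK 23,408.57
NOK 23,408.57 × 0.076393 = EUR 1,788.25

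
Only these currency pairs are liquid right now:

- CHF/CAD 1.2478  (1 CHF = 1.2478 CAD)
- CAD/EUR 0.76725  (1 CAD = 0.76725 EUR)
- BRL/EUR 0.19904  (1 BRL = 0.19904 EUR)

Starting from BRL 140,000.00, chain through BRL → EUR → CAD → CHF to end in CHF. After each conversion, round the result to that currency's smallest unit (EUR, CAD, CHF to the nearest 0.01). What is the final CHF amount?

CHF 29,106.27

BRL 140,000.00 × 0.19904 = EUR 27,865.60
EUR 27,865.60 ÷ 0.76725 = CAD 36,318.80
CAD 36,318.80 ÷ 1.2478 = CHF 29,106.27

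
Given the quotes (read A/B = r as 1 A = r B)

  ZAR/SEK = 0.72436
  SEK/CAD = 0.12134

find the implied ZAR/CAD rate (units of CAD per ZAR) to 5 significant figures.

1 ZAR × 0.72436 = 0.72436 SEK
0.72436 SEK × 0.12134 = 0.0878938 CAD

ZAR/CAD = 0.087894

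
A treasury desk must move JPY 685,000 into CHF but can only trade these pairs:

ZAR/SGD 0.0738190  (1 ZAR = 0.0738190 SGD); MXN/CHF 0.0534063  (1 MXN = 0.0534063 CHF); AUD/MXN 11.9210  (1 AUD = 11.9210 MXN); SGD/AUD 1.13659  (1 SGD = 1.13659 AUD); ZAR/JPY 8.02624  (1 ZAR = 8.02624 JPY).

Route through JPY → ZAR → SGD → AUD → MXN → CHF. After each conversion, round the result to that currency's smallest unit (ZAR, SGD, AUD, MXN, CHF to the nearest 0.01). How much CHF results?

JPY 685,000 ÷ 8.02624 = ZAR 85,345.07
ZAR 85,345.07 × 0.0738190 = SGD 6,300.09
SGD 6,300.09 × 1.13659 = AUD 7,160.62
AUD 7,160.62 × 11.9210 = MXN 85,361.75
MXN 85,361.75 × 0.0534063 = CHF 4,558.86

CHF 4,558.86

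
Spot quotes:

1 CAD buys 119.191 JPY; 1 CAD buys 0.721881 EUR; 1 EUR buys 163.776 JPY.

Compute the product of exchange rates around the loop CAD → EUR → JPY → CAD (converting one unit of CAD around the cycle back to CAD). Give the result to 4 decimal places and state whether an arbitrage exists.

Around CAD → EUR → JPY → CAD: 1 × 0.721881 × 163.776 ÷ 119.191 = 0.991910
Product < 1; profitable direction is CAD → JPY → EUR → CAD.

0.9919 (arbitrage exists)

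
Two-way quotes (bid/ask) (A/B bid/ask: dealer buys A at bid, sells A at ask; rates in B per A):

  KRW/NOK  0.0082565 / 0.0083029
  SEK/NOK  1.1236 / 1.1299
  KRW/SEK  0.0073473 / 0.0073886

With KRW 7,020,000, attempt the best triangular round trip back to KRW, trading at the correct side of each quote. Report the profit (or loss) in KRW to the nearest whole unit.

Net result: KRW -40,138 (no profitable arbitrage after spreads)

Best loop KRW → SEK → NOK → KRW:
KRW 7,020,000 × 0.0073473 (sell KRW at bid) = SEK 51,578.05
SEK 51,578.05 × 1.1236 (sell SEK at bid) = NOK 57,953.09
NOK 57,953.09 ÷ 0.0083029 (buy KRW at ask) = KRW 6,979,862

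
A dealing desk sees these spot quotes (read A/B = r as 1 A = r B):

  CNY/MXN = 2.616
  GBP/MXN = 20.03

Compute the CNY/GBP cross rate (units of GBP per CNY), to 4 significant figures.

1 CNY × 2.616 = 2.616 MXN
2.616 MXN ÷ 20.03 = 0.130604 GBP

CNY/GBP = 0.1306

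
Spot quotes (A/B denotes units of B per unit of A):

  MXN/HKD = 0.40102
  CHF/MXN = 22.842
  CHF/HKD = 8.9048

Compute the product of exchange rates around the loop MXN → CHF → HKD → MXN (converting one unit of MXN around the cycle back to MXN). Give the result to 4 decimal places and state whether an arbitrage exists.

Around MXN → CHF → HKD → MXN: 1 ÷ 22.842 × 8.9048 ÷ 0.40102 = 0.972129
Product < 1; profitable direction is MXN → HKD → CHF → MXN.

0.9721 (arbitrage exists)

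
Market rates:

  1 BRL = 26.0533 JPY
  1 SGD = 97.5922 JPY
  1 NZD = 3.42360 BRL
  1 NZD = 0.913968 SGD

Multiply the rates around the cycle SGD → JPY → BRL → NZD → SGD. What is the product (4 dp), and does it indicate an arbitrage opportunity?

1.0000 (no arbitrage)

Around SGD → JPY → BRL → NZD → SGD: 1 × 97.5922 ÷ 26.0533 ÷ 3.42360 × 0.913968 = 1.000001
Product ≈ 1 (deviation 0.000%, within rounding noise).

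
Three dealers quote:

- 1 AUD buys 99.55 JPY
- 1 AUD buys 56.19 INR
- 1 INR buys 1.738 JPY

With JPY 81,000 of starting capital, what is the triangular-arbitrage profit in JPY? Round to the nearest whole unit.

Profit: JPY 1,569

Profitable loop is JPY → INR → AUD → JPY:
JPY 81,000 ÷ 1.738 = INR 46,605.29
INR 46,605.29 ÷ 56.19 = AUD 829.42
AUD 829.42 × 99.55 = JPY 82,569
Profit = JPY 82,569 − JPY 81,000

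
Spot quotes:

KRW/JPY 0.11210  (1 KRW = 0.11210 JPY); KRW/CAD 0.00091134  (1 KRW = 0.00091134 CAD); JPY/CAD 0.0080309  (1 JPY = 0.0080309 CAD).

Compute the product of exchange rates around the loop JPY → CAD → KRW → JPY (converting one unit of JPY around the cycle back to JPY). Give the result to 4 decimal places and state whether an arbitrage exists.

Around JPY → CAD → KRW → JPY: 1 × 0.0080309 ÷ 0.00091134 × 0.11210 = 0.987846
Product < 1; profitable direction is JPY → KRW → CAD → JPY.

0.9878 (arbitrage exists)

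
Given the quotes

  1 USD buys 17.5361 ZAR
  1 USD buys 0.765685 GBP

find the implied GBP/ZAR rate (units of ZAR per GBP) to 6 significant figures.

1 GBP ÷ 0.765685 = 1.30602 USD
1.30602 USD × 17.5361 = 22.9025 ZAR

GBP/ZAR = 22.9025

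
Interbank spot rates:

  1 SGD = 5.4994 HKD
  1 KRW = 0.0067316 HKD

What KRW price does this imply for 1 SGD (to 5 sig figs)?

1 SGD × 5.4994 = 5.4994 HKD
5.4994 HKD ÷ 0.0067316 = 816.953 KRW

SGD/KRW = 816.95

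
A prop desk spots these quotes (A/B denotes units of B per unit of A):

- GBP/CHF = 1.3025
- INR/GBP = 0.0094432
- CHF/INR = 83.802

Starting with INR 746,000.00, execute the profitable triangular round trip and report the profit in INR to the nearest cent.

Profitable loop is INR → GBP → CHF → INR:
INR 746,000.00 × 0.0094432 = GBP 7,044.63
GBP 7,044.63 × 1.3025 = CHF 9,175.63
CHF 9,175.63 × 83.802 = INR 768,935.89
Profit = INR 768,935.89 − INR 746,000.00

Profit: INR 22,935.89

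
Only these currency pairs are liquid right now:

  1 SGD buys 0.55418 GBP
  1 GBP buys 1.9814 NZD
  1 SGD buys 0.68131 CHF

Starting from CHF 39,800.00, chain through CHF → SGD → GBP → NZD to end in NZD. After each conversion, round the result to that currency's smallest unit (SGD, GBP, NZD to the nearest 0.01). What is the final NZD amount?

CHF 39,800.00 ÷ 0.68131 = SGD 58,416.87
SGD 58,416.87 × 0.55418 = GBP 32,373.46
GBP 32,373.46 × 1.9814 = NZD 64,144.77

NZD 64,144.77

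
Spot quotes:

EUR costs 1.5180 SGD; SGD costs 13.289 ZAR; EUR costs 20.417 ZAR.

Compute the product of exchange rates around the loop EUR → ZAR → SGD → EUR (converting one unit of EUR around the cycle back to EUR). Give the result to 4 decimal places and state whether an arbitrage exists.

1.0121 (arbitrage exists)

Around EUR → ZAR → SGD → EUR: 1 × 20.417 ÷ 13.289 ÷ 1.5180 = 1.012110
Product > 1; profitable direction is EUR → ZAR → SGD → EUR.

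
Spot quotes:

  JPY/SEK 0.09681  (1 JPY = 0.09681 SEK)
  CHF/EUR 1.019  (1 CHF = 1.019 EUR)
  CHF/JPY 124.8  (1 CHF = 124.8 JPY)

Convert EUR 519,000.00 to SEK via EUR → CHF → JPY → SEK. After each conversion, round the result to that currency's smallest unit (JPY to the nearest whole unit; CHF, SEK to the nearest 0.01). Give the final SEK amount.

EUR 519,000.00 ÷ 1.019 = CHF 509,322.87
CHF 509,322.87 × 124.8 = JPY 63,563,494
JPY 63,563,494 × 0.09681 = SEK 6,153,581.85

SEK 6,153,581.85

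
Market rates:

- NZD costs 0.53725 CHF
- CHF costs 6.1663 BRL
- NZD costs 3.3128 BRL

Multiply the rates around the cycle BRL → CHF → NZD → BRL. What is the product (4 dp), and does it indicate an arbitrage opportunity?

Around BRL → CHF → NZD → BRL: 1 ÷ 6.1663 ÷ 0.53725 × 3.3128 = 0.999987
Product ≈ 1 (deviation 0.001%, within rounding noise).

1.0000 (no arbitrage)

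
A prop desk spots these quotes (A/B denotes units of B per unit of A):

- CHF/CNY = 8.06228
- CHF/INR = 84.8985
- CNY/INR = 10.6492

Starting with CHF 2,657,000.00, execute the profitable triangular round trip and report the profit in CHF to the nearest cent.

Profit: CHF 29,992.15

Profitable loop is CHF → CNY → INR → CHF:
CHF 2,657,000.00 × 8.06228 = CNY 21,421,477.96
CNY 21,421,477.96 × 10.6492 = INR 228,121,603.09
INR 228,121,603.09 ÷ 84.8985 = CHF 2,686,992.15
Profit = CHF 2,686,992.15 − CHF 2,657,000.00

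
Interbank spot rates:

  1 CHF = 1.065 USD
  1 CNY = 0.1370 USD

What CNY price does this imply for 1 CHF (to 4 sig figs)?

1 CHF × 1.065 = 1.065 USD
1.065 USD ÷ 0.1370 = 7.77372 CNY

CHF/CNY = 7.774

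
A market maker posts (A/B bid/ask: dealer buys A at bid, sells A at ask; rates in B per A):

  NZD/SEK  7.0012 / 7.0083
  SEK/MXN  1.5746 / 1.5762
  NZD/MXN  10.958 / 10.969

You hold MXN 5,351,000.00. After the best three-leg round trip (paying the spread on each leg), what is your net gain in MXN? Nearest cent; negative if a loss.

Net profit: MXN 26,874.28

Best loop MXN → NZD → SEK → MXN:
MXN 5,351,000.00 ÷ 10.969 (buy NZD at ask) = NZD 487,829.34
NZD 487,829.34 × 7.0012 (sell NZD at bid) = SEK 3,415,390.76
SEK 3,415,390.76 × 1.5746 (sell SEK at bid) = MXN 5,377,874.28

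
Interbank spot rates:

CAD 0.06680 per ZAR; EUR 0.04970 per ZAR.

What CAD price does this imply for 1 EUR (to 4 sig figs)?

EUR/CAD = 1.344

1 EUR ÷ 0.04970 = 20.1207 ZAR
20.1207 ZAR × 0.06680 = 1.34406 CAD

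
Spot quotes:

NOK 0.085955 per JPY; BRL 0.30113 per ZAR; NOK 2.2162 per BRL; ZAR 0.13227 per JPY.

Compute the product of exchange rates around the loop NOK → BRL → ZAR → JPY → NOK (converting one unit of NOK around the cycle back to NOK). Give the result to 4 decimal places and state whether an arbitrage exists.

Around NOK → BRL → ZAR → JPY → NOK: 1 ÷ 2.2162 ÷ 0.30113 ÷ 0.13227 × 0.085955 = 0.973749
Product < 1; profitable direction is NOK → JPY → ZAR → BRL → NOK.

0.9737 (arbitrage exists)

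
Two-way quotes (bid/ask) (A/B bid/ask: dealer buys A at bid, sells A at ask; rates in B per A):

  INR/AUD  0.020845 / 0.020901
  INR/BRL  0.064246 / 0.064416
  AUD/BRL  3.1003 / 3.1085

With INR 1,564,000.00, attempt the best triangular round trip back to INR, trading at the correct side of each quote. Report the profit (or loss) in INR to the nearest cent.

Best loop INR → AUD → BRL → INR:
INR 1,564,000.00 × 0.020845 (sell INR at bid) = AUD 32,601.58
AUD 32,601.58 × 3.1003 (sell AUD at bid) = BRL 101,074.68
BRL 101,074.68 ÷ 0.064416 (buy INR at ask) = INR 1,569,092.75

Net profit: INR 5,092.75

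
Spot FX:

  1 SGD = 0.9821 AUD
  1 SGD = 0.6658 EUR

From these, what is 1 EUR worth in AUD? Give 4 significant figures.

1 EUR ÷ 0.6658 = 1.50195 SGD
1.50195 SGD × 0.9821 = 1.47507 AUD

EUR/AUD = 1.475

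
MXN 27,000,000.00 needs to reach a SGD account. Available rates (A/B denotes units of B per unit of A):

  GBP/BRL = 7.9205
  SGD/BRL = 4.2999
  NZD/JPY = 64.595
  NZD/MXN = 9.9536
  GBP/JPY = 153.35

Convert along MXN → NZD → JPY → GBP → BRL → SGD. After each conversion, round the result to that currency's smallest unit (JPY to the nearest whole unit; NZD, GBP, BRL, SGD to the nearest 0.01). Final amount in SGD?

SGD 2,104,713.31

MXN 27,000,000.00 ÷ 9.9536 = NZD 2,712,586.40
NZD 2,712,586.40 × 64.595 = JPY 175,219,519
JPY 175,219,519 ÷ 153.35 = GBP 1,142,611.80
GBP 1,142,611.80 × 7.9205 = BRL 9,050,056.76
BRL 9,050,056.76 ÷ 4.2999 = SGD 2,104,713.31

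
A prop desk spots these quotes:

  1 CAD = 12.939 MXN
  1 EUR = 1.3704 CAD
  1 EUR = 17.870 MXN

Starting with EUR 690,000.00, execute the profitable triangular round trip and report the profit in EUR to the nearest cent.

Profit: EUR 5,385.42

Profitable loop is EUR → MXN → CAD → EUR:
EUR 690,000.00 × 17.870 = MXN 12,330,300.00
MXN 12,330,300.00 ÷ 12.939 = CAD 952,956.18
CAD 952,956.18 ÷ 1.3704 = EUR 695,385.42
Profit = EUR 695,385.42 − EUR 690,000.00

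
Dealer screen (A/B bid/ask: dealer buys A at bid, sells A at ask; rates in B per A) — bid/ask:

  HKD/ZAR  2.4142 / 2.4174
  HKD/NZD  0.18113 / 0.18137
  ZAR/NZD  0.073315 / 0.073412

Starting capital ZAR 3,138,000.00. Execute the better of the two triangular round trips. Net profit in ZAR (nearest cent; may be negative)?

Best loop ZAR → HKD → NZD → ZAR:
ZAR 3,138,000.00 ÷ 2.4174 (buy HKD at ask) = HKD 1,298,088.86
HKD 1,298,088.86 × 0.18113 (sell HKD at bid) = NZD 235,122.83
NZD 235,122.83 ÷ 0.073412 (buy ZAR at ask) = ZAR 3,202,784.76

Net profit: ZAR 64,784.76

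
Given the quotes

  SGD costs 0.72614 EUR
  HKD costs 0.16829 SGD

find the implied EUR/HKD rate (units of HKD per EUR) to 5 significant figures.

1 EUR ÷ 0.72614 = 1.37714 SGD
1.37714 SGD ÷ 0.16829 = 8.18317 HKD

EUR/HKD = 8.1832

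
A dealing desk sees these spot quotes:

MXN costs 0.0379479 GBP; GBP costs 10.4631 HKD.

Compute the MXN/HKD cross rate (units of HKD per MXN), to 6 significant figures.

1 MXN × 0.0379479 = 0.0379479 GBP
0.0379479 GBP × 10.4631 = 0.397053 HKD

MXN/HKD = 0.397053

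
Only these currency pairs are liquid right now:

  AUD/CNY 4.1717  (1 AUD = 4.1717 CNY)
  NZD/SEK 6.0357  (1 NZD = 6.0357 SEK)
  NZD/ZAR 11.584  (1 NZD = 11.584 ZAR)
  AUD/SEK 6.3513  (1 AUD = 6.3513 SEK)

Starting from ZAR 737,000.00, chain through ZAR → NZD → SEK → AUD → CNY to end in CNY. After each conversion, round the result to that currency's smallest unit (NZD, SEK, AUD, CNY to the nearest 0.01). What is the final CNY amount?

ZAR 737,000.00 ÷ 11.584 = NZD 63,622.24
NZD 63,622.24 × 6.0357 = SEK 384,004.75
SEK 384,004.75 ÷ 6.3513 = AUD 60,460.81
AUD 60,460.81 × 4.1717 = CNY 252,224.36

CNY 252,224.36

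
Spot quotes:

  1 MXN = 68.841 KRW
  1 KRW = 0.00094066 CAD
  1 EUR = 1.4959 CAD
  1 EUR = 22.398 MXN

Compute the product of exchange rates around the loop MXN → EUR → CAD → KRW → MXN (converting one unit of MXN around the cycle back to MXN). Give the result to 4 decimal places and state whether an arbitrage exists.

Around MXN → EUR → CAD → KRW → MXN: 1 ÷ 22.398 × 1.4959 ÷ 0.00094066 ÷ 68.841 = 1.031368
Product > 1; profitable direction is MXN → EUR → CAD → KRW → MXN.

1.0314 (arbitrage exists)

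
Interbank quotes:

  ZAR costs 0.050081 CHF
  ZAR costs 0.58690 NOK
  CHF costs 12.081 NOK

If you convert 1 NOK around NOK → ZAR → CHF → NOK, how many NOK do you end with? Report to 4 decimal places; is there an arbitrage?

1.0309 (arbitrage exists)

Around NOK → ZAR → CHF → NOK: 1 ÷ 0.58690 × 0.050081 × 12.081 = 1.030889
Product > 1; profitable direction is NOK → ZAR → CHF → NOK.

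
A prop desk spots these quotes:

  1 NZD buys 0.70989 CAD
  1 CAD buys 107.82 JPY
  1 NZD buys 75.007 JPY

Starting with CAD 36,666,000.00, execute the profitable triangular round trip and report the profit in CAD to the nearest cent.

Profitable loop is CAD → JPY → NZD → CAD:
CAD 36,666,000.00 × 107.82 = JPY 3,953,328,120
JPY 3,953,328,120 ÷ 75.007 = NZD 52,706,122.36
NZD 52,706,122.36 × 0.70989 = CAD 37,415,549.20
Profit = CAD 37,415,549.20 − CAD 36,666,000.00

Profit: CAD 749,549.20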